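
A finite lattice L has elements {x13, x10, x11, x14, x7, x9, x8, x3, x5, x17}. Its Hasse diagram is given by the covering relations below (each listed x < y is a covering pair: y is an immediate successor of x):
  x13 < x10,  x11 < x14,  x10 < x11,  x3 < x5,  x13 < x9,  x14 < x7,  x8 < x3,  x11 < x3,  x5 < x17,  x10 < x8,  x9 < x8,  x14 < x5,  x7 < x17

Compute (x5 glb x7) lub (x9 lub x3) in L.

x5 ∧ x7 = x14
x9 ∨ x3 = x3
x14 ∨ x3 = x5

x5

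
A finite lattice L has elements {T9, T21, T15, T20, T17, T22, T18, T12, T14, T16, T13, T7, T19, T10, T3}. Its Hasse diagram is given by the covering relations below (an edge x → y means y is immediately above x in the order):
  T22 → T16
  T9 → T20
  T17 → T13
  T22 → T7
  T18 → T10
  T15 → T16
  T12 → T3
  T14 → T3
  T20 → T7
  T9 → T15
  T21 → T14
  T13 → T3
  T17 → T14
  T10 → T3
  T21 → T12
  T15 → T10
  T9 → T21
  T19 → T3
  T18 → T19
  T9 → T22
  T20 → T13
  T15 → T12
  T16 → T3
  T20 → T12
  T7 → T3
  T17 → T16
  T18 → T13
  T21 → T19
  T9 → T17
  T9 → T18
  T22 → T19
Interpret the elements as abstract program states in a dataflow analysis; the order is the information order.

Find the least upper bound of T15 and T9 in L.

T15

Common upper bounds of {T15, T9}: T10, T12, T15, T16, T3.
The least among these is T15.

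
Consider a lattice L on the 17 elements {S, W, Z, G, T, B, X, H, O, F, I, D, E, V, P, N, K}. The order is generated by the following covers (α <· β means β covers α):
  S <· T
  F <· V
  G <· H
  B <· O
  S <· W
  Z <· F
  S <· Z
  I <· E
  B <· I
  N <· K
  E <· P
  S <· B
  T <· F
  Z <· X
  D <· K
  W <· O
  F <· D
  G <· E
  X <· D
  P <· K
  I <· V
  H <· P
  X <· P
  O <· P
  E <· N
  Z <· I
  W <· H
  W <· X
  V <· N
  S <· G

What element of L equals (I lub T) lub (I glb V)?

V

I ∨ T = V
I ∧ V = I
V ∨ I = V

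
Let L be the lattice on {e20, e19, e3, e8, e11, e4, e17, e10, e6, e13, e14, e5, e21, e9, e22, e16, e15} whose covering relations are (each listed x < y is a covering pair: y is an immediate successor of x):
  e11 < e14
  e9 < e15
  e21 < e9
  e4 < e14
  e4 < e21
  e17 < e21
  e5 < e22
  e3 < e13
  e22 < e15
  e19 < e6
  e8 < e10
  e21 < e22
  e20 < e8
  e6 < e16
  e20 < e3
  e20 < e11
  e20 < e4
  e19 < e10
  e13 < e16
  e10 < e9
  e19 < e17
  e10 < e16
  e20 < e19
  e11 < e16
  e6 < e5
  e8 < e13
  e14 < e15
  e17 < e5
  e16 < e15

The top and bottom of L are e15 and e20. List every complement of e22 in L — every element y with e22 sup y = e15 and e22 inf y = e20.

e11, e13, e3, e8

Need y with e22 ∨ y = e15 and e22 ∧ y = e20.
Checking each element gives: e11, e13, e3, e8.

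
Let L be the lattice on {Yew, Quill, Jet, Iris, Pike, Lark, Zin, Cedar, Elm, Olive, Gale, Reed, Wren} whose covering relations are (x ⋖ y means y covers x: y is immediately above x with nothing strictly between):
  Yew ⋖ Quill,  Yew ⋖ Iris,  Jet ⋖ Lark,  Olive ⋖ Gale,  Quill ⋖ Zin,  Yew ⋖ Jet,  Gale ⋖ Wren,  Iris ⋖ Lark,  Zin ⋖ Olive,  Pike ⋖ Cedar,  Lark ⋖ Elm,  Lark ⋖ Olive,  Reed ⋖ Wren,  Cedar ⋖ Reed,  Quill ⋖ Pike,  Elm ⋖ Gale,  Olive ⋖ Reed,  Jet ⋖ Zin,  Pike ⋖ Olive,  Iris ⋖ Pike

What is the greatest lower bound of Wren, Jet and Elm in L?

Jet

Common lower bounds of {Wren, Jet, Elm}: Jet, Yew.
The greatest among these is Jet.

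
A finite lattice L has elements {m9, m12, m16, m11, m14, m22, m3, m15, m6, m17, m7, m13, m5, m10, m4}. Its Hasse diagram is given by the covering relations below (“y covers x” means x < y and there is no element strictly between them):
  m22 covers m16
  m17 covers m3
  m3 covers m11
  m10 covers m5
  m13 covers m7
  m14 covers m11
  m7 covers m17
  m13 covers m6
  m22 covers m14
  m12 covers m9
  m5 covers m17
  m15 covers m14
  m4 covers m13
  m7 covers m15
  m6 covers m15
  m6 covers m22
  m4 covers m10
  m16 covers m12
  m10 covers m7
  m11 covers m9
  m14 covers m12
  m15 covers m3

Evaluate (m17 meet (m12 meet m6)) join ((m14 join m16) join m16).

m12 ∧ m6 = m12
m17 ∧ m12 = m9
m14 ∨ m16 = m22
m22 ∨ m16 = m22
m9 ∨ m22 = m22

m22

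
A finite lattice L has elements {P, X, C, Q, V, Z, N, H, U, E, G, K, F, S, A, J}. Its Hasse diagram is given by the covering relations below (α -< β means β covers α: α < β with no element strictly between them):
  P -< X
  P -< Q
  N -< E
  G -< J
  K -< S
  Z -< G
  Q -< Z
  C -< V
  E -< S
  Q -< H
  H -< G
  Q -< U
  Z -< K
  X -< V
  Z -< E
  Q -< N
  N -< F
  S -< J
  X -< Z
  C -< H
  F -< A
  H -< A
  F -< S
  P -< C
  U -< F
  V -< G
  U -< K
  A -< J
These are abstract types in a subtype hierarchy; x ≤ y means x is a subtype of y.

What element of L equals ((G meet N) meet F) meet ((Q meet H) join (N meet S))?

Q

G ∧ N = Q
Q ∧ F = Q
Q ∧ H = Q
N ∧ S = N
Q ∨ N = N
Q ∧ N = Q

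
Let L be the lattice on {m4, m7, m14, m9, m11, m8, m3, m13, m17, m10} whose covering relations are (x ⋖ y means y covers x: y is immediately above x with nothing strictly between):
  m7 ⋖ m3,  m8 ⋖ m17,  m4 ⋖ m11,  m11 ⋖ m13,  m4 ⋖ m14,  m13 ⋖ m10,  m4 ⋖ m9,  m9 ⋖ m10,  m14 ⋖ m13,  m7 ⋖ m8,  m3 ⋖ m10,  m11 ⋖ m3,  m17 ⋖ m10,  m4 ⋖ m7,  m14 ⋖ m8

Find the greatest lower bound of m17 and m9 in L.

Common lower bounds of {m17, m9}: m4.
The greatest among these is m4.

m4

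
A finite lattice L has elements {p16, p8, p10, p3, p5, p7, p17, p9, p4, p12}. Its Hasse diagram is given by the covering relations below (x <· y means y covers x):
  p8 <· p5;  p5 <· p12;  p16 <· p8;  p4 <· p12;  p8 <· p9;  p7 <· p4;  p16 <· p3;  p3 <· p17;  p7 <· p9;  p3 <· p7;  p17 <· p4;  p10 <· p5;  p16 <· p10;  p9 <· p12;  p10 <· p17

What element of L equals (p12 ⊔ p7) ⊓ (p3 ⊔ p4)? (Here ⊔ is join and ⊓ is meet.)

p4

p12 ∨ p7 = p12
p3 ∨ p4 = p4
p12 ∧ p4 = p4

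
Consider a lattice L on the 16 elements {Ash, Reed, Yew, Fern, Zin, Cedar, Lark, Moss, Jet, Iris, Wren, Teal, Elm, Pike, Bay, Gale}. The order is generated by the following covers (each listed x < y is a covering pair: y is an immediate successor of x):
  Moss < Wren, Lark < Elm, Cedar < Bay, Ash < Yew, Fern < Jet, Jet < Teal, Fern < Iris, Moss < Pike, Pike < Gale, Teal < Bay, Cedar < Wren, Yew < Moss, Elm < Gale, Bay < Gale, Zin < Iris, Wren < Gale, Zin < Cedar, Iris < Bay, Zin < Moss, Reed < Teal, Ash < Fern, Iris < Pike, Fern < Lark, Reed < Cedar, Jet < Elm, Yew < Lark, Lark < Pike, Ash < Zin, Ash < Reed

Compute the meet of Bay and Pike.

Common lower bounds of {Bay, Pike}: Ash, Fern, Iris, Zin.
The greatest among these is Iris.

Iris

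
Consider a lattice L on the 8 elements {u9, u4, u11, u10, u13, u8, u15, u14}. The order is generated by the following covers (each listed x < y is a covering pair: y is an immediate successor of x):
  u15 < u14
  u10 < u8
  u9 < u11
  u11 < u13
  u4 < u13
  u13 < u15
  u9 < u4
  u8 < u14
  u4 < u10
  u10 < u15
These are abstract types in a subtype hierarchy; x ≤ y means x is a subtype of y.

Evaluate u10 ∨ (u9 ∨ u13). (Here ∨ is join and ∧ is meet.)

u9 ∨ u13 = u13
u10 ∨ u13 = u15

u15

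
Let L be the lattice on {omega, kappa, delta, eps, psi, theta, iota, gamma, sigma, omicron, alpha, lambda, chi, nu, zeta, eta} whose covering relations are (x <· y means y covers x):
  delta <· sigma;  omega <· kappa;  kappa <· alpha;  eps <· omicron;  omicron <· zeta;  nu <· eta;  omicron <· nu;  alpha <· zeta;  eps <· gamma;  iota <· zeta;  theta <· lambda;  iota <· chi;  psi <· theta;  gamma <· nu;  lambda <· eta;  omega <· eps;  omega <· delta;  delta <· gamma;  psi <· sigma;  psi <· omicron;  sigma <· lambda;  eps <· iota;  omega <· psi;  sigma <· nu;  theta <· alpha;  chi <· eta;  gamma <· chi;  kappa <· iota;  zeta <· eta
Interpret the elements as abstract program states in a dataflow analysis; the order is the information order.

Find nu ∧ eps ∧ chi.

eps

Common lower bounds of {nu, eps, chi}: eps, omega.
The greatest among these is eps.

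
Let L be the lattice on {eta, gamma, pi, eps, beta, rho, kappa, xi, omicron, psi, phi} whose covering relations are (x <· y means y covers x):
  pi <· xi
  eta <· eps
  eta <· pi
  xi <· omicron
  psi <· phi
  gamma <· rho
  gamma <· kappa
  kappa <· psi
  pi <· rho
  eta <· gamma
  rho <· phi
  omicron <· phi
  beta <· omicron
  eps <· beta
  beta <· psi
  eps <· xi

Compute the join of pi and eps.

Common upper bounds of {pi, eps}: omicron, phi, xi.
The least among these is xi.

xi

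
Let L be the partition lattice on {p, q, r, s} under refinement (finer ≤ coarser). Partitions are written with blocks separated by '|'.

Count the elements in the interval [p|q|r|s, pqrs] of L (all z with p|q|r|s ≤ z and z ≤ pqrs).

15

The interval [p|q|r|s, pqrs] = {pqrs, pqr|s, pqs|r, pq|rs, pq|r|s, prs|q, pr|qs, pr|q|s, ps|qr, ps|q|r, p|qrs, p|qr|s, p|qs|r, p|q|rs, p|q|r|s}, which has 15 elements.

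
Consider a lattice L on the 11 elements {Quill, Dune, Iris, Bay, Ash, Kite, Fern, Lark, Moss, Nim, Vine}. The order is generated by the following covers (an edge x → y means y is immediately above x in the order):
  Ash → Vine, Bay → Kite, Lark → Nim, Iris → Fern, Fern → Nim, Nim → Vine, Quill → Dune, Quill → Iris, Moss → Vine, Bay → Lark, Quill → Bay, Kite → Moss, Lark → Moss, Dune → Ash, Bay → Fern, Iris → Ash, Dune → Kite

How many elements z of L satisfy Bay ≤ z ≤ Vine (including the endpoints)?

7

The interval [Bay, Vine] = {Bay, Fern, Kite, Lark, Moss, Nim, Vine}, which has 7 elements.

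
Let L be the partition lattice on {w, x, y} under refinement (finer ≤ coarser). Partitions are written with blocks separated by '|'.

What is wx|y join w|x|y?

The join of wx|y and w|x|y merges any blocks that overlap across the partitions, giving wx|y.

wx|y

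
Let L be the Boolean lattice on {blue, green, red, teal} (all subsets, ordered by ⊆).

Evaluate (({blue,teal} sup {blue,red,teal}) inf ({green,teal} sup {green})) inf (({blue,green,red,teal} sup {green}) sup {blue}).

{teal}

{blue,teal} ∨ {blue,red,teal} = {blue,red,teal}
{green,teal} ∨ {green} = {green,teal}
{blue,red,teal} ∧ {green,teal} = {teal}
{blue,green,red,teal} ∨ {green} = {blue,green,red,teal}
{blue,green,red,teal} ∨ {blue} = {blue,green,red,teal}
{teal} ∧ {blue,green,red,teal} = {teal}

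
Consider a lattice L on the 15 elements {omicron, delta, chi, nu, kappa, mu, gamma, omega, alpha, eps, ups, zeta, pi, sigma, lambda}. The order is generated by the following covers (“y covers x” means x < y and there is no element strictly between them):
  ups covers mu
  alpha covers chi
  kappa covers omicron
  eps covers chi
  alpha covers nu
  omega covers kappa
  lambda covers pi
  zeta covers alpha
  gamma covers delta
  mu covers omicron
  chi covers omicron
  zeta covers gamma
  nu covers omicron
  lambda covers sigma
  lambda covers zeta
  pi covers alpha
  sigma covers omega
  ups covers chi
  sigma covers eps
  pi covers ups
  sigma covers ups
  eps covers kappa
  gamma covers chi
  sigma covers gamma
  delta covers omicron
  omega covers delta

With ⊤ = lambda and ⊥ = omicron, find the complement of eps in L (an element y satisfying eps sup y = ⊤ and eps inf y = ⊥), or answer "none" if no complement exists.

nu

Need y with eps ∨ y = lambda and eps ∧ y = omicron.
Checking each element gives: nu.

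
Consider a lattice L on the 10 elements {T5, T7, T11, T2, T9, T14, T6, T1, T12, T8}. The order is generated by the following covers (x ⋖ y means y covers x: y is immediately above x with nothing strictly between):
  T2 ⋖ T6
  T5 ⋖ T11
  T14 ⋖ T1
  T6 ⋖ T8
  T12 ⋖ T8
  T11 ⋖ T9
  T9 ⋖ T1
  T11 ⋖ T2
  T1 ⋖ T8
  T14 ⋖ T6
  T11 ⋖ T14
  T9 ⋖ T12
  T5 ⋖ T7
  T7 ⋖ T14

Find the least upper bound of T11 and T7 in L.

T14

Common upper bounds of {T11, T7}: T1, T14, T6, T8.
The least among these is T14.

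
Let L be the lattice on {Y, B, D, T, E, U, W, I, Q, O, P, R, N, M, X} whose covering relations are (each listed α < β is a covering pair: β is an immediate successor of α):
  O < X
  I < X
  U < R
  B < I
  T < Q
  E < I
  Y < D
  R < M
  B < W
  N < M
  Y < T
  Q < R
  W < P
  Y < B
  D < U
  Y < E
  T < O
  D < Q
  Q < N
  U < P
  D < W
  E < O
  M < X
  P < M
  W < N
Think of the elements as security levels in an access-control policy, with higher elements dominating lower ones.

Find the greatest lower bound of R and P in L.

U

Common lower bounds of {R, P}: D, U, Y.
The greatest among these is U.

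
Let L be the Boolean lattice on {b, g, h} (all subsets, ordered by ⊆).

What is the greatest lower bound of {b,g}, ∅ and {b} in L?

∅

Common lower bounds of {{b,g}, ∅, {b}}: ∅.
The greatest among these is ∅.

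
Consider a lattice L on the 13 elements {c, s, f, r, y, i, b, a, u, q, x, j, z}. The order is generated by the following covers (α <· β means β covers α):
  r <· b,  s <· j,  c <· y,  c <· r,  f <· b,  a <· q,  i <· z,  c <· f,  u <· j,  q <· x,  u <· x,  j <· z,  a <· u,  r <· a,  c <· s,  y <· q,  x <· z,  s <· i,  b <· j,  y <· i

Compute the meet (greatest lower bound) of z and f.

Common lower bounds of {z, f}: c, f.
The greatest among these is f.

f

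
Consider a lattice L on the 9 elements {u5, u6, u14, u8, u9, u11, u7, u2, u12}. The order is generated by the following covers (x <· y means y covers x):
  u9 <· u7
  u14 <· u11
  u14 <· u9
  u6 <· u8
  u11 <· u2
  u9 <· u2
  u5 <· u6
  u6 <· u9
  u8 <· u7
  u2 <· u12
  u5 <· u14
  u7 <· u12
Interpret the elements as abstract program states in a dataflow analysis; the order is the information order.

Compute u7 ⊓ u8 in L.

u7 ∧ u8 = u8

u8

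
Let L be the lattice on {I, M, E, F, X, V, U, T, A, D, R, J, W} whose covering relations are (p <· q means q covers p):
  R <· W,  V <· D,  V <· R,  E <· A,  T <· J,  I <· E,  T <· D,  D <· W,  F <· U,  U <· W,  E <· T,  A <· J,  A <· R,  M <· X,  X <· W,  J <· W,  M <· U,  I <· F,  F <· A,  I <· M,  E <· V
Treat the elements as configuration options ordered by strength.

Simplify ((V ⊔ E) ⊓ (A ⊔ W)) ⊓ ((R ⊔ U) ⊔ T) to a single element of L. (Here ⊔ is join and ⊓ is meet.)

V

V ∨ E = V
A ∨ W = W
V ∧ W = V
R ∨ U = W
W ∨ T = W
V ∧ W = V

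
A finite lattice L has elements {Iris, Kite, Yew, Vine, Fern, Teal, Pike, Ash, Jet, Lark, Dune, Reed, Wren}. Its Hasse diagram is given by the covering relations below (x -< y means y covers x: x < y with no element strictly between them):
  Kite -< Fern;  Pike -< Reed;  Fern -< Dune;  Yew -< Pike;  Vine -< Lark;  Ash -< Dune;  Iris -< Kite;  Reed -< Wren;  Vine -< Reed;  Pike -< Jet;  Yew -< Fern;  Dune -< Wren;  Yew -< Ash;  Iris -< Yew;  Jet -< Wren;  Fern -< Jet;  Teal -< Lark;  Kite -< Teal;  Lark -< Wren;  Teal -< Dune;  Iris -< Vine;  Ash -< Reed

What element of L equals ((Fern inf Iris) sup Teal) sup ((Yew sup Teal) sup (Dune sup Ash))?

Fern ∧ Iris = Iris
Iris ∨ Teal = Teal
Yew ∨ Teal = Dune
Dune ∨ Ash = Dune
Dune ∨ Dune = Dune
Teal ∨ Dune = Dune

Dune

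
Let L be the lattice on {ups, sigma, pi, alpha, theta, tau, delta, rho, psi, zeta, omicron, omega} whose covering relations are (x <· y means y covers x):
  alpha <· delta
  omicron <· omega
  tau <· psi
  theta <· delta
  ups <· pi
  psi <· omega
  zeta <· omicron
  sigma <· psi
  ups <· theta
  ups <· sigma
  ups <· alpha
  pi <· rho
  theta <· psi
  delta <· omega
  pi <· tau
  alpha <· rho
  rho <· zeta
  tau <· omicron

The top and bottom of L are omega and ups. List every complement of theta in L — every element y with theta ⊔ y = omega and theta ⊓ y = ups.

Need y with theta ∨ y = omega and theta ∧ y = ups.
Checking each element gives: omicron, rho, zeta.

omicron, rho, zeta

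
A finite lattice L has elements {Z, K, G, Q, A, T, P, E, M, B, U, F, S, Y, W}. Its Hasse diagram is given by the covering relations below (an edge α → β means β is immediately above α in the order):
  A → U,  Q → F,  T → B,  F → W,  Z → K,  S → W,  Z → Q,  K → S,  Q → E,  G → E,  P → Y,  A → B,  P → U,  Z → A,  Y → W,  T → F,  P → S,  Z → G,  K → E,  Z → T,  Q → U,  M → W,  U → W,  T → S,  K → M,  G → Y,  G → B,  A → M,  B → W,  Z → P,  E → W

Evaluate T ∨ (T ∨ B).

B

T ∨ B = B
T ∨ B = B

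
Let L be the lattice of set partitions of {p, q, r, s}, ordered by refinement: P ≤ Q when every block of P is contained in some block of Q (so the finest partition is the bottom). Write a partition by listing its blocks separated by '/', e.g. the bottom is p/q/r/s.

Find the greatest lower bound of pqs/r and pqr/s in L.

Common lower bounds of {pqs/r, pqr/s}: p/q/r/s, pq/r/s.
The greatest among these is pq/r/s.

pq/r/s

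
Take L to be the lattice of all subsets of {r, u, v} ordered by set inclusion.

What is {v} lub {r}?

Common upper bounds of {{v}, {r}}: {r,u,v}, {r,v}.
The least among these is {r,v}.

{r,v}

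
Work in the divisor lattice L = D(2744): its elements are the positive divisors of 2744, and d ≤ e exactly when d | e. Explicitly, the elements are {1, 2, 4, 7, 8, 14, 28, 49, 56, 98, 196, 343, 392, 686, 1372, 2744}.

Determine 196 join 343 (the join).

1372

In the divisibility order, the join is the least common multiple: lcm(196, 343) = 1372.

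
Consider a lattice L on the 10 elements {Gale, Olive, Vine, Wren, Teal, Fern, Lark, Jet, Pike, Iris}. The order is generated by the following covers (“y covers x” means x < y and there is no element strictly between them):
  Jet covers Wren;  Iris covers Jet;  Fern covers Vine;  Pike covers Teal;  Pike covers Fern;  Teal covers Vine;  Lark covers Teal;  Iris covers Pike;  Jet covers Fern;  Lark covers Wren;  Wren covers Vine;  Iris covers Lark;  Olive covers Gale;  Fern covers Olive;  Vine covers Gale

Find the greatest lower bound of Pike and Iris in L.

Common lower bounds of {Pike, Iris}: Fern, Gale, Olive, Pike, Teal, Vine.
The greatest among these is Pike.

Pike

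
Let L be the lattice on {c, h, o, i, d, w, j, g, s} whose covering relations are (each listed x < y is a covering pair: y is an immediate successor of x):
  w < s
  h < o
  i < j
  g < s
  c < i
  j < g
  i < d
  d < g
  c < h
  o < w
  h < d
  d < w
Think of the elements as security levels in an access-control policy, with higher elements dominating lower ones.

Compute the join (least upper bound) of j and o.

Common upper bounds of {j, o}: s.
The least among these is s.

s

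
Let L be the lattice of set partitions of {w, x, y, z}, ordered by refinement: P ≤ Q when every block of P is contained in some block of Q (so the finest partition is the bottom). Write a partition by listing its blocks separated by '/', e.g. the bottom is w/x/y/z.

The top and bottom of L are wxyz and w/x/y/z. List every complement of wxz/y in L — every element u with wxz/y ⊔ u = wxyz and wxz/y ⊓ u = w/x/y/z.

w/x/yz, w/xy/z, wy/x/z

Need u with wxz/y ∨ u = wxyz and wxz/y ∧ u = w/x/y/z.
Checking each element gives: w/x/yz, w/xy/z, wy/x/z.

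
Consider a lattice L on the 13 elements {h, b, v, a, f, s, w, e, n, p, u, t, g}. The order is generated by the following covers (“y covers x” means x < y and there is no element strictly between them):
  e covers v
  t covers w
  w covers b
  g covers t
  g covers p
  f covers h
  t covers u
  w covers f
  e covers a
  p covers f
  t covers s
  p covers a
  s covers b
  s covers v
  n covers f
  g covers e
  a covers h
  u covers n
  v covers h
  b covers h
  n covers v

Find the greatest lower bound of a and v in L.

Common lower bounds of {a, v}: h.
The greatest among these is h.

h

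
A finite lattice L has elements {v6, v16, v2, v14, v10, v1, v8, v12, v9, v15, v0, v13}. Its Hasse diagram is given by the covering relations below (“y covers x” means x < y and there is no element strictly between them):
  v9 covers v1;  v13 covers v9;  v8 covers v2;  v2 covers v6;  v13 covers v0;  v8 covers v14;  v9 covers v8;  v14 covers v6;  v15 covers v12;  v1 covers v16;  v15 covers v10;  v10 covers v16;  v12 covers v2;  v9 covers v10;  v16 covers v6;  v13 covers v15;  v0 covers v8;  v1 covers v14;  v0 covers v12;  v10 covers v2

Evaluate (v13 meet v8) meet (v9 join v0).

v13 ∧ v8 = v8
v9 ∨ v0 = v13
v8 ∧ v13 = v8

v8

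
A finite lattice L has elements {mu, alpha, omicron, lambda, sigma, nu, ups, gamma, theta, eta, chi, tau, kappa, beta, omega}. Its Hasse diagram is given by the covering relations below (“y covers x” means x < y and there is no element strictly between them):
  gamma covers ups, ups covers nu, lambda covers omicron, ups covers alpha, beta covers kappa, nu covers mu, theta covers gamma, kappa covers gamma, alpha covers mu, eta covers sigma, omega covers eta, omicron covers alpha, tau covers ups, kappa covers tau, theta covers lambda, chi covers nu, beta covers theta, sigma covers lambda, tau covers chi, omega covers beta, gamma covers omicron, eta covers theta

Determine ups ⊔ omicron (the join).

Common upper bounds of {ups, omicron}: beta, eta, gamma, kappa, omega, theta.
The least among these is gamma.

gamma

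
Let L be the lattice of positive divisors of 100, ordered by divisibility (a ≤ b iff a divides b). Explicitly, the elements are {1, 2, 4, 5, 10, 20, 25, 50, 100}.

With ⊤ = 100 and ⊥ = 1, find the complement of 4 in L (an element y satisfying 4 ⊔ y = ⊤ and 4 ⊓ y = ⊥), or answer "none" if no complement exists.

25

Need y with 4 ∨ y = 100 and 4 ∧ y = 1.
Checking each element gives: 25.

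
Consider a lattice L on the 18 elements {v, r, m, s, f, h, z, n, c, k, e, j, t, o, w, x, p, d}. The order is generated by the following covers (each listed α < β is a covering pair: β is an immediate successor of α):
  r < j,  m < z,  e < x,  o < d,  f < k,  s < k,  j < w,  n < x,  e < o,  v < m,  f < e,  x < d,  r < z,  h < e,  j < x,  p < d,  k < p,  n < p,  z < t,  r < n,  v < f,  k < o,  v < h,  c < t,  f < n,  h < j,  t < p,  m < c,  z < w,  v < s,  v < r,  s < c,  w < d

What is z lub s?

t

Common upper bounds of {z, s}: d, p, t.
The least among these is t.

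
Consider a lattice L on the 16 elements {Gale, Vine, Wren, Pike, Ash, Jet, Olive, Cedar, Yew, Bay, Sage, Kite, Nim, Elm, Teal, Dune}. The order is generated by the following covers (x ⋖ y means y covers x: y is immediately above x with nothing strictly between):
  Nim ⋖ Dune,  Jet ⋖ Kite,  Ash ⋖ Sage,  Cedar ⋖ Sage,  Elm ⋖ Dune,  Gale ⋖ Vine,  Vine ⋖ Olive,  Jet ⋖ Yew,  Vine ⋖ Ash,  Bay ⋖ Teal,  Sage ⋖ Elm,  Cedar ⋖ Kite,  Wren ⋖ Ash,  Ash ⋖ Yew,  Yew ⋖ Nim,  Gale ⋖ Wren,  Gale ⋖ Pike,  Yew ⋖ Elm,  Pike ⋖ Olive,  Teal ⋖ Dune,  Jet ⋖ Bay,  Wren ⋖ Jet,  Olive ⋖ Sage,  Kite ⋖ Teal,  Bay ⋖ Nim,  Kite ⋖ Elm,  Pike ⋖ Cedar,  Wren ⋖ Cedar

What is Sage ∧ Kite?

Cedar

Common lower bounds of {Sage, Kite}: Cedar, Gale, Pike, Wren.
The greatest among these is Cedar.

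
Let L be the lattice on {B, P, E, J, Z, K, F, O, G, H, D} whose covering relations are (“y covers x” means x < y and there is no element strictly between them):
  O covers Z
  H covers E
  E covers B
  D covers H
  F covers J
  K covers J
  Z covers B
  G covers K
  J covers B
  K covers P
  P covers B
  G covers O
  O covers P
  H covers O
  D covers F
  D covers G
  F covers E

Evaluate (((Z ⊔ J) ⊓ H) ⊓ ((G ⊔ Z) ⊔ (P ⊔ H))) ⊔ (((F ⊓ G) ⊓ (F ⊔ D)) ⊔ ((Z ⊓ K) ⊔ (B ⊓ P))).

Z ∨ J = G
G ∧ H = O
G ∨ Z = G
P ∨ H = H
G ∨ H = D
O ∧ D = O
F ∧ G = J
F ∨ D = D
J ∧ D = J
Z ∧ K = B
B ∧ P = B
B ∨ B = B
J ∨ B = J
O ∨ J = G

G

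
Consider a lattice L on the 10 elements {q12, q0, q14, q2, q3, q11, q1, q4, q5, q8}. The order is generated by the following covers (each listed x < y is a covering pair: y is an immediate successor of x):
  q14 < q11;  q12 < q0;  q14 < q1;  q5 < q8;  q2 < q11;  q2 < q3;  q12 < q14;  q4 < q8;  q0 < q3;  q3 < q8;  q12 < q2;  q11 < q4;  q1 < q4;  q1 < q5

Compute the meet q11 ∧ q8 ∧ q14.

Common lower bounds of {q11, q8, q14}: q12, q14.
The greatest among these is q14.

q14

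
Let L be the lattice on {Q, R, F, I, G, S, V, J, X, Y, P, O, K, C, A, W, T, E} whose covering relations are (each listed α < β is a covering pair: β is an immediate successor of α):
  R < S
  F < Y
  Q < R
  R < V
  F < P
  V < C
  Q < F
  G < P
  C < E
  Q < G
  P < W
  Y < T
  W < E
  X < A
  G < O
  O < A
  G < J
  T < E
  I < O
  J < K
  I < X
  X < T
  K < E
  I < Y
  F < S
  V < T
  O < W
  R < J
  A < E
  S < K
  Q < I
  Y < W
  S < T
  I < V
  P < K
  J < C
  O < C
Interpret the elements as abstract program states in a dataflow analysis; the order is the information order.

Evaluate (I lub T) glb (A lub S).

I ∨ T = T
A ∨ S = E
T ∧ E = T

T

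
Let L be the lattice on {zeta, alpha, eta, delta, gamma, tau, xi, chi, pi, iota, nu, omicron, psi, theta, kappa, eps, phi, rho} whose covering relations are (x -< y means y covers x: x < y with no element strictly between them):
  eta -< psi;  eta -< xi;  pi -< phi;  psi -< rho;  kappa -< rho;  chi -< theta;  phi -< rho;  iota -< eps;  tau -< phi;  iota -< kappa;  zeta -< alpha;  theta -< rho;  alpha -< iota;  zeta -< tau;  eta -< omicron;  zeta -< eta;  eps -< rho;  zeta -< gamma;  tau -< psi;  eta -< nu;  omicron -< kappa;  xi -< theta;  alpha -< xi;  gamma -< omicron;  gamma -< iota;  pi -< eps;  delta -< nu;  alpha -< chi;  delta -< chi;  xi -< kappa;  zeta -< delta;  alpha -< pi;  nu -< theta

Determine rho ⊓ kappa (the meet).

Common lower bounds of {rho, kappa}: alpha, eta, gamma, iota, kappa, omicron, xi, zeta.
The greatest among these is kappa.

kappa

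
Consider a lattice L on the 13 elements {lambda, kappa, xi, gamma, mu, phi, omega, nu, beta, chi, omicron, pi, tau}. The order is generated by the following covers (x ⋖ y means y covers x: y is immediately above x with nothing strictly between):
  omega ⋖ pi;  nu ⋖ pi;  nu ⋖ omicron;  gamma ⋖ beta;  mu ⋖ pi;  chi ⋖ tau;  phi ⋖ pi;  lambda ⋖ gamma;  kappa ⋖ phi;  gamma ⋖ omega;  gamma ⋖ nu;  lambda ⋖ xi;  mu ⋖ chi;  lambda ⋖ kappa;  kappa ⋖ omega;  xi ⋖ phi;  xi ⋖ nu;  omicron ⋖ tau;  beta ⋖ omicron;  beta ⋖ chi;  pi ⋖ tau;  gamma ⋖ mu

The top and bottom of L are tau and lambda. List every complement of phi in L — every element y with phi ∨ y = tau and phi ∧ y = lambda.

Need y with phi ∨ y = tau and phi ∧ y = lambda.
Checking each element gives: beta, chi.

beta, chi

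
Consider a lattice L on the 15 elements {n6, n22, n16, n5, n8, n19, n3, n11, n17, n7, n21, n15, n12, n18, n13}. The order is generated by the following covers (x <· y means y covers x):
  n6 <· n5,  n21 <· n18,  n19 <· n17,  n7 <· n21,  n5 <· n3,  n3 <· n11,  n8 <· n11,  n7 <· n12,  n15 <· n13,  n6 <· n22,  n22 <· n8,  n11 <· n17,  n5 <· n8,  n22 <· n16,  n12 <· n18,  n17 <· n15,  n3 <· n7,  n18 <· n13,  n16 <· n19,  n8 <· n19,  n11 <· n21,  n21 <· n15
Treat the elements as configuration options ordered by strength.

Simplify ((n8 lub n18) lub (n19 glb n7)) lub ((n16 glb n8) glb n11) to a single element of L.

n18

n8 ∨ n18 = n18
n19 ∧ n7 = n5
n18 ∨ n5 = n18
n16 ∧ n8 = n22
n22 ∧ n11 = n22
n18 ∨ n22 = n18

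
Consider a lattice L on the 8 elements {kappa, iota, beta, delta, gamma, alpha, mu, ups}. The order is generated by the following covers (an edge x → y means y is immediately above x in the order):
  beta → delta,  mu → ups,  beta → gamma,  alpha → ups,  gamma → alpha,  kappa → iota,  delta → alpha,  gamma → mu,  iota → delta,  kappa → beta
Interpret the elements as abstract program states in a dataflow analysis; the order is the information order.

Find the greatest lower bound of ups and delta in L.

delta

Common lower bounds of {ups, delta}: beta, delta, iota, kappa.
The greatest among these is delta.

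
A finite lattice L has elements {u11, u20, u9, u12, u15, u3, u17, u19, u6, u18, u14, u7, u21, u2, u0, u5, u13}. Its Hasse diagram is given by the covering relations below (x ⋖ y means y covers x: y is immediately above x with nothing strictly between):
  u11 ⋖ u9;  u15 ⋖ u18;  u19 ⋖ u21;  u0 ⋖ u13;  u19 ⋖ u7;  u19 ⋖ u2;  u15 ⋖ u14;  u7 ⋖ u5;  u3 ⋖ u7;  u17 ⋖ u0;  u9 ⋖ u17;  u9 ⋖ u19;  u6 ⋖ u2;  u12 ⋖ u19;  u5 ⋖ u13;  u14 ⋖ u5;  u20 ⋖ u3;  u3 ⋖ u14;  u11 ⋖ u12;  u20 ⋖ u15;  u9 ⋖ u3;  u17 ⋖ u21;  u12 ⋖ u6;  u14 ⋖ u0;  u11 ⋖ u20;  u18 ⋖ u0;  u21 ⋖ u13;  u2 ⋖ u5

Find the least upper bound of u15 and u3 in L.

u14

Common upper bounds of {u15, u3}: u0, u13, u14, u5.
The least among these is u14.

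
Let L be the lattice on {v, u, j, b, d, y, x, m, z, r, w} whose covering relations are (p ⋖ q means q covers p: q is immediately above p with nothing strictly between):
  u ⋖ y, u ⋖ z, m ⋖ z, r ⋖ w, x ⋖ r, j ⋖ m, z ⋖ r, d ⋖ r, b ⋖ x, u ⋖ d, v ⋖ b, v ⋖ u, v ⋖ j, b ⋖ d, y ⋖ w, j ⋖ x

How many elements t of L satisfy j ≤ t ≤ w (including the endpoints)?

The interval [j, w] = {j, m, r, w, x, z}, which has 6 elements.

6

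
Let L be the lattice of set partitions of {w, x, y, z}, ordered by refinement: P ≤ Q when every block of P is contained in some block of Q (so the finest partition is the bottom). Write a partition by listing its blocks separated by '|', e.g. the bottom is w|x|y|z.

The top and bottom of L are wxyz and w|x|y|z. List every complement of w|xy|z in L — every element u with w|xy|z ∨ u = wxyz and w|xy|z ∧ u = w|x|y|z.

wxz|y, wx|yz, wyz|x, wy|xz

Need u with w|xy|z ∨ u = wxyz and w|xy|z ∧ u = w|x|y|z.
Checking each element gives: wxz|y, wx|yz, wyz|x, wy|xz.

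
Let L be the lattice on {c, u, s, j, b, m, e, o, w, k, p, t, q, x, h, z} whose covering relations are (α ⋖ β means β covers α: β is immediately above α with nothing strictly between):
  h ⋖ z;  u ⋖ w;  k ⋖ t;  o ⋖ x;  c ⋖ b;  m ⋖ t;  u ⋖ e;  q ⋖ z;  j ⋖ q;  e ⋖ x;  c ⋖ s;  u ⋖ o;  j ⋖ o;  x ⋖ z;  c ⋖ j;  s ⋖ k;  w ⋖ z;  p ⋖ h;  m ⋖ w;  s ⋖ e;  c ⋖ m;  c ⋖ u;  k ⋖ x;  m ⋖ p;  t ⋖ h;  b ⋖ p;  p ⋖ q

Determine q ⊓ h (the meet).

p

Common lower bounds of {q, h}: b, c, m, p.
The greatest among these is p.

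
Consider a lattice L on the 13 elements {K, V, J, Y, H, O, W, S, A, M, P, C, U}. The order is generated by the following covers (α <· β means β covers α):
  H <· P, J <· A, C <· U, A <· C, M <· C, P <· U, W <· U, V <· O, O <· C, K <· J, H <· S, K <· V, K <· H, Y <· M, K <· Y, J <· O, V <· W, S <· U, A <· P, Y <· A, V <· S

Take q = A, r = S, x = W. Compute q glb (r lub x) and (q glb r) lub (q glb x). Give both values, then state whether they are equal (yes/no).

A; K; no

r lub x = U, so q glb (r lub x) = A glb U = A.
q glb r = K and q glb x = K, so (q glb r) lub (q glb x) = K lub K = K.
Equal: no.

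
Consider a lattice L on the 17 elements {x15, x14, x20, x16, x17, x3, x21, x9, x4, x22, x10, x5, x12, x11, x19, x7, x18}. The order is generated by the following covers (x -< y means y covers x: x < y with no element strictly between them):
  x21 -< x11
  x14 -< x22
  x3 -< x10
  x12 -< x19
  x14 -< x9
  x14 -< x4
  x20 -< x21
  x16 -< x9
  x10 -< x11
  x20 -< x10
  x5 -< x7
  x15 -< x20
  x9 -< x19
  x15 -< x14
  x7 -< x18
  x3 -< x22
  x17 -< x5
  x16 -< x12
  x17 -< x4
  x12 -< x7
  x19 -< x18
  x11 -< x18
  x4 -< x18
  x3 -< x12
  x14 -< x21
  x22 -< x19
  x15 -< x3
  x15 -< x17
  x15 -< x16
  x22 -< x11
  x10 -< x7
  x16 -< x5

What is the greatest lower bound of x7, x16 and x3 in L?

x15

Common lower bounds of {x7, x16, x3}: x15.
The greatest among these is x15.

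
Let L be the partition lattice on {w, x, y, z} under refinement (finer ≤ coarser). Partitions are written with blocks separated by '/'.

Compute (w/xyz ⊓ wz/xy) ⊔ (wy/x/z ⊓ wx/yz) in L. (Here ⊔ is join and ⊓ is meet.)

w/xyz ∧ wz/xy = w/xy/z
wy/x/z ∧ wx/yz = w/x/y/z
w/xy/z ∨ w/x/y/z = w/xy/z

w/xy/z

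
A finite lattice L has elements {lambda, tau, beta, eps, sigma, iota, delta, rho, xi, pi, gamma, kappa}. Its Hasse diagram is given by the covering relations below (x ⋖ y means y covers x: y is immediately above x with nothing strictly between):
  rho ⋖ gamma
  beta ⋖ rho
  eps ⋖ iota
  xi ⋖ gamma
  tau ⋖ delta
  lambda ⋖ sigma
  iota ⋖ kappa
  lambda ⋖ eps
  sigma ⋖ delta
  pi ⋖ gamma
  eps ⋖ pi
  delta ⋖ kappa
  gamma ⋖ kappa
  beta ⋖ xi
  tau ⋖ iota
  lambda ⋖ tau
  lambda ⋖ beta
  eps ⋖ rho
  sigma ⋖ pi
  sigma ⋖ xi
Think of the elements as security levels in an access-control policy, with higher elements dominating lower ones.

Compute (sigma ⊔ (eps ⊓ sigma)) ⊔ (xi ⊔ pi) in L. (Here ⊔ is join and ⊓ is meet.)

eps ∧ sigma = lambda
sigma ∨ lambda = sigma
xi ∨ pi = gamma
sigma ∨ gamma = gamma

gamma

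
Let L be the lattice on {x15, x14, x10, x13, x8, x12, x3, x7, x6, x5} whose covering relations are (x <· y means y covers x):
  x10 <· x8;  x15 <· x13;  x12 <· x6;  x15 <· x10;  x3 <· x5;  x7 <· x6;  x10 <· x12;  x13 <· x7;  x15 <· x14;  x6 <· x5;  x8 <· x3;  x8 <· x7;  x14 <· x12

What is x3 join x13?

x5

Common upper bounds of {x3, x13}: x5.
The least among these is x5.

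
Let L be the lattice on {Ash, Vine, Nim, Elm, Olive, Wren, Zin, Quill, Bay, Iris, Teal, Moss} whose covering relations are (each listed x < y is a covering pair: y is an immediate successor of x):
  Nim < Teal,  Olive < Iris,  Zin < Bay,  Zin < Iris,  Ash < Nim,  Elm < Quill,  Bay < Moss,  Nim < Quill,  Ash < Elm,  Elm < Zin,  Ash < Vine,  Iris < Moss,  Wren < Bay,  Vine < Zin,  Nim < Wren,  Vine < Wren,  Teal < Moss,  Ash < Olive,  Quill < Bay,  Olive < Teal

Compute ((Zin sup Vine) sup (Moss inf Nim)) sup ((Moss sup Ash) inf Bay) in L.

Bay

Zin ∨ Vine = Zin
Moss ∧ Nim = Nim
Zin ∨ Nim = Bay
Moss ∨ Ash = Moss
Moss ∧ Bay = Bay
Bay ∨ Bay = Bay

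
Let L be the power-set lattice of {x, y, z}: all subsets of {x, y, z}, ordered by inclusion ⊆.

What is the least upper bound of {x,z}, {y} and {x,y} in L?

{x,y,z}

Under ⊆, join is union: {x,z} ∪ {y} ∪ {x,y} = {x,y,z}.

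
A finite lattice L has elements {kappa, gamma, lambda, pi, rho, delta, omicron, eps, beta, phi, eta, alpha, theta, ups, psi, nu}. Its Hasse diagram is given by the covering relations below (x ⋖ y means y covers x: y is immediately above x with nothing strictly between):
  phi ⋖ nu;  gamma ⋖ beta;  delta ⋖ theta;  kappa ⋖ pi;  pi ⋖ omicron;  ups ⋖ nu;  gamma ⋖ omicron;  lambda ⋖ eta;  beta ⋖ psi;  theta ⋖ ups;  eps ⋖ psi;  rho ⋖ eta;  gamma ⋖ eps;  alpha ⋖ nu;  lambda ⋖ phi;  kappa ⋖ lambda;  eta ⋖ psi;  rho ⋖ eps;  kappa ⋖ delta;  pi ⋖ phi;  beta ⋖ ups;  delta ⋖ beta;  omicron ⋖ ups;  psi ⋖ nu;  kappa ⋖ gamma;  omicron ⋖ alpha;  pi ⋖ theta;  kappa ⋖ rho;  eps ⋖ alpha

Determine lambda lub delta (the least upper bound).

psi

Common upper bounds of {lambda, delta}: nu, psi.
The least among these is psi.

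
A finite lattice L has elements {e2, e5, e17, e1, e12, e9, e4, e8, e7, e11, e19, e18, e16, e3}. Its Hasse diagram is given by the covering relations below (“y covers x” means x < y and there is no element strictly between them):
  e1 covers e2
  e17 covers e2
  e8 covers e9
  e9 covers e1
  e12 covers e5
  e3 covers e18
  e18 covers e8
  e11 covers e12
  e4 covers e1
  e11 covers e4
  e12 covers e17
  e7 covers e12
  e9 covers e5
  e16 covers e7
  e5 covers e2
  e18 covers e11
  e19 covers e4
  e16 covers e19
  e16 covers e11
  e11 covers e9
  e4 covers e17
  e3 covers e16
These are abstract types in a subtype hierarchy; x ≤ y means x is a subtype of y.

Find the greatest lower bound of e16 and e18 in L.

Common lower bounds of {e16, e18}: e1, e11, e12, e17, e2, e4, e5, e9.
The greatest among these is e11.

e11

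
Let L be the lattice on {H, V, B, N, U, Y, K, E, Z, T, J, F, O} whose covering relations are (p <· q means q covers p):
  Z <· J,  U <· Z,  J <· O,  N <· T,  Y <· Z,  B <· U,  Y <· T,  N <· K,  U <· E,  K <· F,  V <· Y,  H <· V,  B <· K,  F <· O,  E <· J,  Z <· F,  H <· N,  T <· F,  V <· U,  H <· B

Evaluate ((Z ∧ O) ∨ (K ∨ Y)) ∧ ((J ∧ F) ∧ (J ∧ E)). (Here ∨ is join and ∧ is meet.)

Z ∧ O = Z
K ∨ Y = F
Z ∨ F = F
J ∧ F = Z
J ∧ E = E
Z ∧ E = U
F ∧ U = U

U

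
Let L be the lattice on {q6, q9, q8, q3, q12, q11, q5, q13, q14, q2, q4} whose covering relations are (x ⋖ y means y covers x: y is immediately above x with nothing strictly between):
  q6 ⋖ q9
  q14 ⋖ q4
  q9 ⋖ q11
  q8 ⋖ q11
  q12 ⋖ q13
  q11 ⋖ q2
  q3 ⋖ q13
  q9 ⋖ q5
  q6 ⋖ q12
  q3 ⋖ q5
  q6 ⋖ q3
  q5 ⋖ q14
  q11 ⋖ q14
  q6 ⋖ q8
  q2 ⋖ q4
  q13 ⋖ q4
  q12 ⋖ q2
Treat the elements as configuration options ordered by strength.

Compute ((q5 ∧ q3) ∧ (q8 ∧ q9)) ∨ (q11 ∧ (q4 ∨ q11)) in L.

q11

q5 ∧ q3 = q3
q8 ∧ q9 = q6
q3 ∧ q6 = q6
q4 ∨ q11 = q4
q11 ∧ q4 = q11
q6 ∨ q11 = q11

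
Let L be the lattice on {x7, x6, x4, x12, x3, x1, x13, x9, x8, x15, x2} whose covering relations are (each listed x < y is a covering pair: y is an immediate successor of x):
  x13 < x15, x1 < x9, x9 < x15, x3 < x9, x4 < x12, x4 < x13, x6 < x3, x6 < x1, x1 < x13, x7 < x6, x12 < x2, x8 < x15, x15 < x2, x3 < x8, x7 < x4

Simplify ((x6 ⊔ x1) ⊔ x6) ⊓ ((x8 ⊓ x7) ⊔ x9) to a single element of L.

x6 ∨ x1 = x1
x1 ∨ x6 = x1
x8 ∧ x7 = x7
x7 ∨ x9 = x9
x1 ∧ x9 = x1

x1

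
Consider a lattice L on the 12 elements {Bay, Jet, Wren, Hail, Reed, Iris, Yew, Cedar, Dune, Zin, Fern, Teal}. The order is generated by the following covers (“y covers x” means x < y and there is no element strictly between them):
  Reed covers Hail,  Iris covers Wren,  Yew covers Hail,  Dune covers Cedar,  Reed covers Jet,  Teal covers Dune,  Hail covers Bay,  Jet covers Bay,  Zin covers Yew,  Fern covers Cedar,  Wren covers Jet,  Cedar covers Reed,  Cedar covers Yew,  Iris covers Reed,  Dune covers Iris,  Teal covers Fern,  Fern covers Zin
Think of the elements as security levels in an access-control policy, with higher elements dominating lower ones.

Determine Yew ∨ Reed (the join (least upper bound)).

Cedar

Common upper bounds of {Yew, Reed}: Cedar, Dune, Fern, Teal.
The least among these is Cedar.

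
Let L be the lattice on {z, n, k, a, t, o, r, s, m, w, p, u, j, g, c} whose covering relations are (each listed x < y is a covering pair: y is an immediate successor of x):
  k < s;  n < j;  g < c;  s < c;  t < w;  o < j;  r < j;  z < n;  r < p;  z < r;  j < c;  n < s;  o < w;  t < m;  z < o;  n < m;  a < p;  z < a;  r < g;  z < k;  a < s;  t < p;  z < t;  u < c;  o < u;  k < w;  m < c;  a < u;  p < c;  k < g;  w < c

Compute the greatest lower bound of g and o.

z

Common lower bounds of {g, o}: z.
The greatest among these is z.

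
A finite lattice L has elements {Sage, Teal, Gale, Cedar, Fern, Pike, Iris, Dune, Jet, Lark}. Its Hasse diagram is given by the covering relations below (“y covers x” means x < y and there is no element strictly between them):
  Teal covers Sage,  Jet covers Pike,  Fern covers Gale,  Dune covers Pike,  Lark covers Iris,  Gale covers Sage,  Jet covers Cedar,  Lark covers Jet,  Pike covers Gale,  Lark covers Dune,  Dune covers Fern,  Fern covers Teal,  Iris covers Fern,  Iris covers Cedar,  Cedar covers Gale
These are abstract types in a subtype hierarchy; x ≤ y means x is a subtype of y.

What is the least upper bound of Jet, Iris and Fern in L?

Common upper bounds of {Jet, Iris, Fern}: Lark.
The least among these is Lark.

Lark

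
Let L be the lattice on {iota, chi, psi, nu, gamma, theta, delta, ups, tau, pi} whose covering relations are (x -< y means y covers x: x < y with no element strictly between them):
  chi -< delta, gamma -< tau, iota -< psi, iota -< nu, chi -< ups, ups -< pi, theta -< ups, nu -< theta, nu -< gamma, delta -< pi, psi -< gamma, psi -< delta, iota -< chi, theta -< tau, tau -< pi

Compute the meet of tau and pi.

tau

Common lower bounds of {tau, pi}: gamma, iota, nu, psi, tau, theta.
The greatest among these is tau.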